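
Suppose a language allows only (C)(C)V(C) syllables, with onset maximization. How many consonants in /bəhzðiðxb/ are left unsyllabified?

Syllabifying with onset maximization leaves /x/, /b/ stranded (at most one coda consonant is licensed; onsets may contain at most 2 consonants).

2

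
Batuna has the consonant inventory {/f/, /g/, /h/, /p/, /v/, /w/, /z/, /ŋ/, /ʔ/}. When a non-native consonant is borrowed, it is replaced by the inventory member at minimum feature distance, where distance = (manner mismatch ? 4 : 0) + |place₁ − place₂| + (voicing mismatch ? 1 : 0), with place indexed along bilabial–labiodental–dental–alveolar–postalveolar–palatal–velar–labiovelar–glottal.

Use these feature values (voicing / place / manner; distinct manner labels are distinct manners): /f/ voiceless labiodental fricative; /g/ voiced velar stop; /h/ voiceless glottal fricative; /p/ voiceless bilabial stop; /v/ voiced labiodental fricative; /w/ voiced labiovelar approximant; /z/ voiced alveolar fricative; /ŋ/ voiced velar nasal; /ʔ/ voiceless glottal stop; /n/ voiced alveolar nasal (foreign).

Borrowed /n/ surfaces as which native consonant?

/ŋ/ is closest: same manner (nasal), place distance 3 (alveolar→velar), same voicing; total 3. Next closest is /z/ at distance 4.

ŋ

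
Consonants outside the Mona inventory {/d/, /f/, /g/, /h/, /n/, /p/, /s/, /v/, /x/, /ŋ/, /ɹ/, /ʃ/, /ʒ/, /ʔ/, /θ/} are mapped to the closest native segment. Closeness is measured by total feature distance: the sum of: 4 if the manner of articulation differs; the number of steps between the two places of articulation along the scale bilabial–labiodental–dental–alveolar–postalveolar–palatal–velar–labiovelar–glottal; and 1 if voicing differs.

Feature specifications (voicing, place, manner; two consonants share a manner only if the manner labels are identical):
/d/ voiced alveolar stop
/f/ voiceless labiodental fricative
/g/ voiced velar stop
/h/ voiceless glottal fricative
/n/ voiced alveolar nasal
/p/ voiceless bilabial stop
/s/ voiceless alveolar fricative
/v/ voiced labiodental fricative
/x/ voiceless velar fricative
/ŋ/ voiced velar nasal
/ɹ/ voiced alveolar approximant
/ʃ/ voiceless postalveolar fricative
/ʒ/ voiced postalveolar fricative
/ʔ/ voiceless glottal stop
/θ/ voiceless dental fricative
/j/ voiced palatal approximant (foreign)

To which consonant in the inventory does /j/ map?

/ɹ/ is closest: same manner (approximant), place distance 2 (palatal→alveolar), same voicing; total 2. Next closest is /g/ at distance 5.

ɹ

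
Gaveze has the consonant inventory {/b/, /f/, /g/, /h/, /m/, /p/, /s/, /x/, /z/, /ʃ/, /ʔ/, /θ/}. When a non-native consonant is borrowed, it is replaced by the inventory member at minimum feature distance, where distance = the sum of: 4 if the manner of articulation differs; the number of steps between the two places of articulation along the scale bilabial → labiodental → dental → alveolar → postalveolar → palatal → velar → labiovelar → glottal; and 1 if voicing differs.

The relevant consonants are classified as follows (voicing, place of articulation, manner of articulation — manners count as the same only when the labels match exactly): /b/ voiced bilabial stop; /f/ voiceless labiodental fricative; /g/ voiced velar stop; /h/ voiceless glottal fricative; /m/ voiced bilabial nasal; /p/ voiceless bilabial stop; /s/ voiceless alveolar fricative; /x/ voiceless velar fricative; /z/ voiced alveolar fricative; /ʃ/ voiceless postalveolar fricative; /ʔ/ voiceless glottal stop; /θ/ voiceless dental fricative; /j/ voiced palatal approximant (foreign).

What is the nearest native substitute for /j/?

g

/g/ is closest: manner differs (approximant→stop, +4), place distance 1 (palatal→velar), same voicing; total 5. Next closest is /x/ at distance 6.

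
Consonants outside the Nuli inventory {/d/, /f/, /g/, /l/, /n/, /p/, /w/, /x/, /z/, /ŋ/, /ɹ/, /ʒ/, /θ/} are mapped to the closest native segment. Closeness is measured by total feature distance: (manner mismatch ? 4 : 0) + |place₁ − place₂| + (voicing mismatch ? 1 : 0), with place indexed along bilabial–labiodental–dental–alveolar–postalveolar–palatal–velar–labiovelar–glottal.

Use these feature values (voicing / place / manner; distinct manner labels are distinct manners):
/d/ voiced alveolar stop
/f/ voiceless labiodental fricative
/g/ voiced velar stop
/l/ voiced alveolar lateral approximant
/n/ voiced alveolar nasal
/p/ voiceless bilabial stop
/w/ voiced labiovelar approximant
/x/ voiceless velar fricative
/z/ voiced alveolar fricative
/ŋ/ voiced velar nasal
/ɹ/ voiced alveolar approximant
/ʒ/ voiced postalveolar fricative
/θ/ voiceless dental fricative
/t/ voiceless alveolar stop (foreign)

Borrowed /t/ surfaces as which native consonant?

d

/d/ is closest: same manner (stop), place distance 0 (alveolar→alveolar), voicing differs (+1); total 1. Next closest is /p/ at distance 3.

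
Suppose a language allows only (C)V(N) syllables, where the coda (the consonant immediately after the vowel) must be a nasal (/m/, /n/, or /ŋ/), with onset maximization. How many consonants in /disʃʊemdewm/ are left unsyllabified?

Under (C)V(N), the unsyllabifiable consonants are /s/, /w/, /m/ (only a nasal (/m/, /n/, or /ŋ/) is licensed in coda position; onsets are limited to one consonant).

3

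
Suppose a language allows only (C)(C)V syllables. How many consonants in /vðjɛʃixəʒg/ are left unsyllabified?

Syllabifying with onset maximization leaves /v/, /ʒ/, /g/ stranded (no codas are permitted; onsets may contain at most 2 consonants).

3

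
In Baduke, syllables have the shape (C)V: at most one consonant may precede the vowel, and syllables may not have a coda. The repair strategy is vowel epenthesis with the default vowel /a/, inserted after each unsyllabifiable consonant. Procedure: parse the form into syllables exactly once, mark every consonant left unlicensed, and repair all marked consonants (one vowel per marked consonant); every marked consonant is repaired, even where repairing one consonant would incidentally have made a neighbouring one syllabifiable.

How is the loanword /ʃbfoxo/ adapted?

The consonants /ʃ/, /b/ cannot be parsed into a legal (C)V syllable (no codas are permitted; onsets are limited to one consonant).
Each unlicensed consonant becomes the onset of a new syllable: /ʃ/ → /ʃa/, /b/ → /ba/.

ʃabafoxo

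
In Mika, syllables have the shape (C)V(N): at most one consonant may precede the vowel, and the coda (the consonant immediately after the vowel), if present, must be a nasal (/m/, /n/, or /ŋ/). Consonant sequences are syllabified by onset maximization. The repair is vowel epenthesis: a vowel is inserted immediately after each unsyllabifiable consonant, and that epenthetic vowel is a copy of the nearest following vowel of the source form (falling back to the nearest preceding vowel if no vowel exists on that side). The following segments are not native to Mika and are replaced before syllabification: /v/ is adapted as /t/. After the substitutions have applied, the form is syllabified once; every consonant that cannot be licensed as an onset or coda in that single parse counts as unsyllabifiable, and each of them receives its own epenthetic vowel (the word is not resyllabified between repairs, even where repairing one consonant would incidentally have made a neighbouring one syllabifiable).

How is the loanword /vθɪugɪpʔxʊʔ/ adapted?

Substitution: /v/ → /t/, giving /tθɪugɪpʔxʊʔ/.
Under (C)V(N), the unsyllabifiable consonants are /t/, /p/, /ʔ/, /ʔ/ (only a nasal (/m/, /n/, or /ŋ/) is licensed in coda position; onsets are limited to one consonant).
Epenthesis after each stranded consonant: /t/ → /tɪ/, /p/ → /pʊ/, /ʔ/ → /ʔʊ/, /ʔ/ → /ʔʊ/.

tɪθɪugɪpʊʔʊxʊʔʊ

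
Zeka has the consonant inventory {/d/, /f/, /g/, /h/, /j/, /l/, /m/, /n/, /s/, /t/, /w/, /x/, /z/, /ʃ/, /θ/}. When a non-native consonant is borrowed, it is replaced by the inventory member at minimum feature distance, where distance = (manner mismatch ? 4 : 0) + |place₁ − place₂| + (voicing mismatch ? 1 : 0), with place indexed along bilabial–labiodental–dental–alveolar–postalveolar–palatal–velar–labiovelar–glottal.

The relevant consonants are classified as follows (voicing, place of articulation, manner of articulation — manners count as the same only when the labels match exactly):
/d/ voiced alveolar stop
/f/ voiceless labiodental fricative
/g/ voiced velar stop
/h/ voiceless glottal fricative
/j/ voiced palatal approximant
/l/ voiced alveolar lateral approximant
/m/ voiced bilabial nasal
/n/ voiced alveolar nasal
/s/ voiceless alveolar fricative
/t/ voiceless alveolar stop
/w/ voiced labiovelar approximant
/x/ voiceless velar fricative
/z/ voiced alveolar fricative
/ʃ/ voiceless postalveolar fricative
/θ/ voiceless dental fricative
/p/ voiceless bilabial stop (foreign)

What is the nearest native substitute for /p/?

t

/t/ is closest: same manner (stop), place distance 3 (bilabial→alveolar), same voicing; total 3. Next closest is /d/ at distance 4.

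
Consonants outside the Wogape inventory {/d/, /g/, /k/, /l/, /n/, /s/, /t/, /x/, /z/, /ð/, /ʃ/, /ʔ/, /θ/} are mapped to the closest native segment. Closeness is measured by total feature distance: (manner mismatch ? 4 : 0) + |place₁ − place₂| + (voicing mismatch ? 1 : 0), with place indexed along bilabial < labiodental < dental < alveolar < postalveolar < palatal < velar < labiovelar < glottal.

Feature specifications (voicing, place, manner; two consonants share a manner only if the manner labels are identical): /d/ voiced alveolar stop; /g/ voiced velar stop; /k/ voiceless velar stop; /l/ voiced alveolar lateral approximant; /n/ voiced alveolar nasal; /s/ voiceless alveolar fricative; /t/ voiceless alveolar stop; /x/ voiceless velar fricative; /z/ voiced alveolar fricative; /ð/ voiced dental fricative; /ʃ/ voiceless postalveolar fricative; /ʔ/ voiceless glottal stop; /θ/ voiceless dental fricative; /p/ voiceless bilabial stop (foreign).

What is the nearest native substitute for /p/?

t

/t/ is closest: same manner (stop), place distance 3 (bilabial→alveolar), same voicing; total 3. Next closest is /d/ at distance 4.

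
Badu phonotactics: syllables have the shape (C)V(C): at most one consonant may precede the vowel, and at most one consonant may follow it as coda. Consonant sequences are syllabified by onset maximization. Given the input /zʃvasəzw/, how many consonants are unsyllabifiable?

3

Syllabifying with onset maximization leaves /z/, /ʃ/, /w/ stranded (at most one coda consonant is licensed; onsets are limited to one consonant).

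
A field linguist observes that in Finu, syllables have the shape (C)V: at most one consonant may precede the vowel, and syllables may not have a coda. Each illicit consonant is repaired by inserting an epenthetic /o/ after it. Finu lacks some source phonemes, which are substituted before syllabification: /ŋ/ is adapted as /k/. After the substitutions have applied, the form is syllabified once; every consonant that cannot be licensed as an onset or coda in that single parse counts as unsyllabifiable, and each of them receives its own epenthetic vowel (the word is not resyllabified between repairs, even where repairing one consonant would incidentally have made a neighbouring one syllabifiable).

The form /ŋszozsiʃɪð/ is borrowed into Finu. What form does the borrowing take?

Substitution: /ŋ/ → /k/, giving /kszozsiʃɪð/.
Syllabifying with onset maximization leaves /k/, /s/, /z/, /ð/ stranded (no codas are permitted; onsets are limited to one consonant).
Each unlicensed consonant becomes the onset of a new syllable: /k/ → /ko/, /s/ → /so/, /z/ → /zo/, /ð/ → /ðo/.

kosozozosiʃɪðo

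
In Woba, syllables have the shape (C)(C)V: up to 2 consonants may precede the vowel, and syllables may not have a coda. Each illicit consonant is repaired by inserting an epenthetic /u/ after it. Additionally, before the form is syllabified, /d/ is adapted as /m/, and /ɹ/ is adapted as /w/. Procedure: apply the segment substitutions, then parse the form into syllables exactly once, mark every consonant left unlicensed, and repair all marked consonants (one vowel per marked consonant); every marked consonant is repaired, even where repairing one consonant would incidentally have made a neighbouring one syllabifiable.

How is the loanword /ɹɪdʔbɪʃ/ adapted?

wɪmuʔbɪʃu

Substitution: /ɹ/ → /w/, /d/ → /m/, giving /wɪmʔbɪʃ/.
The consonants /m/, /ʃ/ cannot be parsed into a legal (C)(C)V syllable (no codas are permitted; onsets may contain at most 2 consonants).
Each unlicensed consonant becomes the onset of a new syllable: /m/ → /mu/, /ʃ/ → /ʃu/.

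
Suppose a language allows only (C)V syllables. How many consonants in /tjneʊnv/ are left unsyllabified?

Syllabifying with onset maximization leaves /t/, /j/, /n/, /v/ stranded (no codas are permitted; onsets are limited to one consonant).

4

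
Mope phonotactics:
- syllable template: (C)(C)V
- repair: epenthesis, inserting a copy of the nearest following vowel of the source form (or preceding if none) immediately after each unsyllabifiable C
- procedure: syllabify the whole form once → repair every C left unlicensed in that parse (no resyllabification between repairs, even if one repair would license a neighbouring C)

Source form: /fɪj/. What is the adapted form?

fɪjɪ

Under (C)(C)V, the unsyllabifiable consonants are /j/ (no codas are permitted; onsets may contain at most 2 consonants).
Epenthesis after each stranded consonant: /j/ → /jɪ/.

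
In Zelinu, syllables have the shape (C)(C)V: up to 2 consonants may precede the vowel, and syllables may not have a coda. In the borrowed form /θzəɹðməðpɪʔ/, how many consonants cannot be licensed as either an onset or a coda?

The consonants /ɹ/, /ʔ/ cannot be parsed into a legal (C)(C)V syllable (no codas are permitted; onsets may contain at most 2 consonants).

2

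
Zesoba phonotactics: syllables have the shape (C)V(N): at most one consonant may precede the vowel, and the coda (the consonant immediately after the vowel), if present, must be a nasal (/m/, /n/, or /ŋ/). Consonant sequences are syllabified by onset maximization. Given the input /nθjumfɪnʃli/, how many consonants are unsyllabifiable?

The consonants /n/, /θ/, /ʃ/ cannot be parsed into a legal (C)V(N) syllable (only a nasal (/m/, /n/, or /ŋ/) is licensed in coda position; onsets are limited to one consonant).

3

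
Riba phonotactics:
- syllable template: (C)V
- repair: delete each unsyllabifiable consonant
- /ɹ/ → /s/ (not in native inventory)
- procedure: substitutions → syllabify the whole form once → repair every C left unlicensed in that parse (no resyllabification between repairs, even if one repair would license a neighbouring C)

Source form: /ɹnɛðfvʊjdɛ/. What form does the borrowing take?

nɛvʊdɛ

Substitution: /ɹ/ → /s/, giving /snɛðfvʊjdɛ/.
The consonants /s/, /ð/, /f/, /j/ cannot be parsed into a legal (C)V syllable (no codas are permitted; onsets are limited to one consonant).
Deleting the stranded consonants removes /s/, /ð/, /f/, /j/.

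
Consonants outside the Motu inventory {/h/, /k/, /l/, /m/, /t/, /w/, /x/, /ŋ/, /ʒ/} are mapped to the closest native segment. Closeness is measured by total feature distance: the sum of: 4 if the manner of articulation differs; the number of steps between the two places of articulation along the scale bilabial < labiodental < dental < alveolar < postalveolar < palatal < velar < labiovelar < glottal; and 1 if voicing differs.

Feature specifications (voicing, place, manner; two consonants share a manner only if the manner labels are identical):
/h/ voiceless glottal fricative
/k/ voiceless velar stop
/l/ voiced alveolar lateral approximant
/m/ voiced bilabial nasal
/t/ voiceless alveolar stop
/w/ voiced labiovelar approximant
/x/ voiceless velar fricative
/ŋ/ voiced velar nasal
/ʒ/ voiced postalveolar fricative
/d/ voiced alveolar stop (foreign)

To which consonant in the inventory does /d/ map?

t

/t/ is closest: same manner (stop), place distance 0 (alveolar→alveolar), voicing differs (+1); total 1. Next closest is /k/ at distance 4.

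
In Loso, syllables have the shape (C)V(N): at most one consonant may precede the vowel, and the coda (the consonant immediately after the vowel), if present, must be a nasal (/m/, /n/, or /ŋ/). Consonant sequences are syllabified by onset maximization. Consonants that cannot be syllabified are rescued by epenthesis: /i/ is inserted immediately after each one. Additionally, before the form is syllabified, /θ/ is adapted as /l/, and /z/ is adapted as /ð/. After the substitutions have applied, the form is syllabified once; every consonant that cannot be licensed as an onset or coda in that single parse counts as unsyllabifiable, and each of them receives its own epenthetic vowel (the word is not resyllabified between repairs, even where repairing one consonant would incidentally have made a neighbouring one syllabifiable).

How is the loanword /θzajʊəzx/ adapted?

liðajʊəðixi

Substitution: /θ/ → /l/, /z/ → /ð/, giving /lðajʊəðx/.
The consonants /l/, /ð/, /x/ cannot be parsed into a legal (C)V(N) syllable (only a nasal (/m/, /n/, or /ŋ/) is licensed in coda position; onsets are limited to one consonant).
Epenthesis after each stranded consonant: /l/ → /li/, /ð/ → /ði/, /x/ → /xi/.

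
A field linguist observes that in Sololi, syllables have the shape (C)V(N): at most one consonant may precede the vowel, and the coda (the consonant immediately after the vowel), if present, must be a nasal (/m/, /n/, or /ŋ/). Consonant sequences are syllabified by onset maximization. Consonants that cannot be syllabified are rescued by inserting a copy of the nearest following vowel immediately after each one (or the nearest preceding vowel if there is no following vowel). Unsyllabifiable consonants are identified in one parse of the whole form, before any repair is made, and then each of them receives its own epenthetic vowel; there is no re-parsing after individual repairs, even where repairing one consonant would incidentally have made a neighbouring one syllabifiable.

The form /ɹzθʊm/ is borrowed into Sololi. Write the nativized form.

The consonants /ɹ/, /z/ cannot be parsed into a legal (C)V(N) syllable (only a nasal (/m/, /n/, or /ŋ/) is licensed in coda position; onsets are limited to one consonant).
Inserting the epenthetic vowel yields /ɹ/ → /ɹʊ/, /z/ → /zʊ/.

ɹʊzʊθʊm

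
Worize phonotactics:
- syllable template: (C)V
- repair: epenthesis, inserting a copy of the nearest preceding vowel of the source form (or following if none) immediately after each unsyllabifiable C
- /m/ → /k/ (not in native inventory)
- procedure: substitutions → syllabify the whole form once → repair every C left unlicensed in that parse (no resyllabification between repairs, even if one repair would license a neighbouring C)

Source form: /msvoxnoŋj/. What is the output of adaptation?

kosovoxonoŋojo

Substitution: /m/ → /k/, giving /ksvoxnoŋj/.
The consonants /k/, /s/, /x/, /ŋ/, /j/ cannot be parsed into a legal (C)V syllable (no codas are permitted; onsets are limited to one consonant).
Epenthesis after each stranded consonant: /k/ → /ko/, /s/ → /so/, /x/ → /xo/, /ŋ/ → /ŋo/, /j/ → /jo/.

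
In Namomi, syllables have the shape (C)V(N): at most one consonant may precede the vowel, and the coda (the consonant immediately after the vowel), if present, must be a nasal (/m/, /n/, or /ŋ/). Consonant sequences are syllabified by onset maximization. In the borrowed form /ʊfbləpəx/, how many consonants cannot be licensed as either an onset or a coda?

3

The consonants /f/, /b/, /x/ cannot be parsed into a legal (C)V(N) syllable (only a nasal (/m/, /n/, or /ŋ/) is licensed in coda position; onsets are limited to one consonant).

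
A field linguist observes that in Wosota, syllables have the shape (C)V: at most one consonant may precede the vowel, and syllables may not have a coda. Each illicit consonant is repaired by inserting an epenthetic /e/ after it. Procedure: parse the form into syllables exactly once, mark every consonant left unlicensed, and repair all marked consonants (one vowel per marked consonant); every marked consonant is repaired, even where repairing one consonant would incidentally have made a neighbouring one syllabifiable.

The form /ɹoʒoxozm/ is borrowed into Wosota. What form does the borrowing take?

ɹoʒoxozeme

The consonants /z/, /m/ cannot be parsed into a legal (C)V syllable (no codas are permitted; onsets are limited to one consonant).
Each unlicensed consonant becomes the onset of a new syllable: /z/ → /ze/, /m/ → /me/.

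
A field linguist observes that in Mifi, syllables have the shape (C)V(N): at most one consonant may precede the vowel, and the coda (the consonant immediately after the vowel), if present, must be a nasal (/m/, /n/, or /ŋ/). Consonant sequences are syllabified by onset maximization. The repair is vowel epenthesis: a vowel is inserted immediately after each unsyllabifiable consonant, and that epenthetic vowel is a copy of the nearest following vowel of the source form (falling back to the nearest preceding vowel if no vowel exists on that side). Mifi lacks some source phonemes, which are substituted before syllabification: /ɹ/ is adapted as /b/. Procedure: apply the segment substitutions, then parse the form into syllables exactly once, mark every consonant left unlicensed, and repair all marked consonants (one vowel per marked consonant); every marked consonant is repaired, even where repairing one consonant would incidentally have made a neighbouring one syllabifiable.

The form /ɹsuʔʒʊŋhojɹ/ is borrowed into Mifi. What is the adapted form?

Substitution: /ɹ/ → /b/, giving /bsuʔʒʊŋhojb/.
Under (C)V(N), the unsyllabifiable consonants are /b/, /ʔ/, /j/, /b/ (only a nasal (/m/, /n/, or /ŋ/) is licensed in coda position; onsets are limited to one consonant).
Each unlicensed consonant becomes the onset of a new syllable: /b/ → /bu/, /ʔ/ → /ʔʊ/, /j/ → /jo/, /b/ → /bo/.

busuʔʊʒʊŋhojobo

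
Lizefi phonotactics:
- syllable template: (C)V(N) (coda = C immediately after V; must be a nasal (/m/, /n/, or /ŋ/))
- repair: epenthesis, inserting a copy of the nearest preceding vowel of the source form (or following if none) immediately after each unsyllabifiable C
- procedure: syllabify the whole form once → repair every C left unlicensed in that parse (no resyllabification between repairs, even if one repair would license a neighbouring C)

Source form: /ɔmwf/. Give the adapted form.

Under (C)V(N), the unsyllabifiable consonants are /w/, /f/ (only a nasal (/m/, /n/, or /ŋ/) is licensed in coda position; onsets are limited to one consonant).
Each unlicensed consonant becomes the onset of a new syllable: /w/ → /wɔ/, /f/ → /fɔ/.

ɔmwɔfɔ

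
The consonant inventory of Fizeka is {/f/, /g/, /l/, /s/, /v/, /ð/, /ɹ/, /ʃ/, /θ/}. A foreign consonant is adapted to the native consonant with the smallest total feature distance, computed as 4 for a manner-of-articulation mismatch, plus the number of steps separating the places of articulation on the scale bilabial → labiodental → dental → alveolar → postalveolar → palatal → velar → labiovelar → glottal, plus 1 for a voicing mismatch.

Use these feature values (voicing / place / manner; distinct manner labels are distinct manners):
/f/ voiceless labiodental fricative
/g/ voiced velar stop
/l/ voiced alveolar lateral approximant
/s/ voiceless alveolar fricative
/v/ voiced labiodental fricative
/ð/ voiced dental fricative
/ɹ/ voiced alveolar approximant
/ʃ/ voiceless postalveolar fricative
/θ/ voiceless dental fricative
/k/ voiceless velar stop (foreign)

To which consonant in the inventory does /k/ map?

/g/ is closest: same manner (stop), place distance 0 (velar→velar), voicing differs (+1); total 1. Next closest is /ʃ/ at distance 6.

g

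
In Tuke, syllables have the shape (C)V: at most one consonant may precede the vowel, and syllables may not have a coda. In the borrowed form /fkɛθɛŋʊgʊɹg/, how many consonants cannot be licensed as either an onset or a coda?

3

The consonants /f/, /ɹ/, /g/ cannot be parsed into a legal (C)V syllable (no codas are permitted; onsets are limited to one consonant).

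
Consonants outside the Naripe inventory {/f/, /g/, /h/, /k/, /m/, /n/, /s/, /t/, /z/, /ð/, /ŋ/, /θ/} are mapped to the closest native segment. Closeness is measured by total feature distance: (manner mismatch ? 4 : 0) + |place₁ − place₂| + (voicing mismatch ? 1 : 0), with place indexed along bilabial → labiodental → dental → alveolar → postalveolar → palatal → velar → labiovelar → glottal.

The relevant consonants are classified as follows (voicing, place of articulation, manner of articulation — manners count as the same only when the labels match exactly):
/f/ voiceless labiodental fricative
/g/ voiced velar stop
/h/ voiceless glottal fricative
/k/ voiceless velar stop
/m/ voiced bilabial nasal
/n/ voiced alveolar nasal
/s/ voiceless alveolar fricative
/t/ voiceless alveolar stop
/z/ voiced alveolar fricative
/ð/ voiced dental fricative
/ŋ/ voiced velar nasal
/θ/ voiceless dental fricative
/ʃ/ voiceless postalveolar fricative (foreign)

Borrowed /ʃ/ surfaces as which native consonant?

s

/s/ is closest: same manner (fricative), place distance 1 (postalveolar→alveolar), same voicing; total 1. Next closest is /z/ at distance 2.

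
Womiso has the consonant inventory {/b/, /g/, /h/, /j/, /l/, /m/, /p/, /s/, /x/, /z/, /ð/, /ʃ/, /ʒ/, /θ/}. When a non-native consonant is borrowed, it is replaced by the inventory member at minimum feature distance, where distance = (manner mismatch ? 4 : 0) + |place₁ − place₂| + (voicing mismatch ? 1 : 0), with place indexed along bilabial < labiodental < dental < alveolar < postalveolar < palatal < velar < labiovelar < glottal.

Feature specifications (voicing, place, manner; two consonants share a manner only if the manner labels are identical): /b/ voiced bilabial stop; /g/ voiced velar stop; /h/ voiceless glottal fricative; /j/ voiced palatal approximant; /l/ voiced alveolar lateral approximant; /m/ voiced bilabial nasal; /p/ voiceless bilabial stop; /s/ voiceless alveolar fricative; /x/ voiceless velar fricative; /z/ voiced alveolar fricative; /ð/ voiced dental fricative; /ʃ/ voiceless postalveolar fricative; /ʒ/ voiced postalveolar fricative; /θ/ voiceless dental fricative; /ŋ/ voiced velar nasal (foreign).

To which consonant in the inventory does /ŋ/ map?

g

/g/ is closest: manner differs (nasal→stop, +4), place distance 0 (velar→velar), same voicing; total 4. Next closest is /j/ at distance 5.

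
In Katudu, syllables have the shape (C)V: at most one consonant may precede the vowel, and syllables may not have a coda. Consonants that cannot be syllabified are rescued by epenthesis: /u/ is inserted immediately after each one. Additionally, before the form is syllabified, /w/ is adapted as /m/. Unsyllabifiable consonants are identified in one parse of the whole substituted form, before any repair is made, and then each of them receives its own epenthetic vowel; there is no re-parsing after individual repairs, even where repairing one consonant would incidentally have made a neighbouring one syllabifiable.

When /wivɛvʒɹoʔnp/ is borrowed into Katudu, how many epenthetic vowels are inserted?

After substitution the input is /mivɛvʒɹoʔnp/.
The unsyllabifiable consonants are /v/, /ʒ/, /ʔ/, /n/, /p/; each receives one epenthetic vowel.

5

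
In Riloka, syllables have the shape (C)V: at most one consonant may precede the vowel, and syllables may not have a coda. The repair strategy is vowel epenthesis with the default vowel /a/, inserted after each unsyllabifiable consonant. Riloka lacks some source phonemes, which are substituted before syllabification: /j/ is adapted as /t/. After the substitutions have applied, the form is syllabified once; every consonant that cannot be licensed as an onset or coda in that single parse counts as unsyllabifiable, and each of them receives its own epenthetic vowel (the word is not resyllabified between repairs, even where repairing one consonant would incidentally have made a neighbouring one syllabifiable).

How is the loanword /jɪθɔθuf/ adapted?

tɪθɔθufa

Substitution: /j/ → /t/, giving /tɪθɔθuf/.
The consonants /f/ cannot be parsed into a legal (C)V syllable (no codas are permitted; onsets are limited to one consonant).
Epenthesis after each stranded consonant: /f/ → /fa/.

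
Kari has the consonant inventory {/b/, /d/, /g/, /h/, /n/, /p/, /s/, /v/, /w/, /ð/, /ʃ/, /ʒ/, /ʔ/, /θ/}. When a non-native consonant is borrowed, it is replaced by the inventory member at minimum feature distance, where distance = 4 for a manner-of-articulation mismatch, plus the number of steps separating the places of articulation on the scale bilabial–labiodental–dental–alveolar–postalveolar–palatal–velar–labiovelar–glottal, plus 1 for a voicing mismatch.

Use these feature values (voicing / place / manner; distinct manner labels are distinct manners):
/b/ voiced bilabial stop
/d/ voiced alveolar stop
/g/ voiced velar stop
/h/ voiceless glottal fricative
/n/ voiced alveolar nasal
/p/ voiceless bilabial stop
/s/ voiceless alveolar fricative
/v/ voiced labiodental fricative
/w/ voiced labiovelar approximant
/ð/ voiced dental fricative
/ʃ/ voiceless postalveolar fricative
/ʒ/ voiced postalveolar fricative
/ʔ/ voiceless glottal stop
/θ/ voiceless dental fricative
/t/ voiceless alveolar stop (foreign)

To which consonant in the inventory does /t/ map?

d

/d/ is closest: same manner (stop), place distance 0 (alveolar→alveolar), voicing differs (+1); total 1. Next closest is /p/ at distance 3.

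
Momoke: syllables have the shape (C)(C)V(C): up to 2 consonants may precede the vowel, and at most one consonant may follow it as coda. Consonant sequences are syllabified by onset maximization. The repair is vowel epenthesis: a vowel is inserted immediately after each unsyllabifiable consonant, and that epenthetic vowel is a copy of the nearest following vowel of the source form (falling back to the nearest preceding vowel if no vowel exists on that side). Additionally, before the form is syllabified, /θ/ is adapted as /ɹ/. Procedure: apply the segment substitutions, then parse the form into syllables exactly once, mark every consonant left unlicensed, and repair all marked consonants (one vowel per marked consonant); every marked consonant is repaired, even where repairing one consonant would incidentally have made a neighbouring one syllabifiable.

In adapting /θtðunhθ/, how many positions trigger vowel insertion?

3

After substitution the input is /ɹtðunhɹ/.
The unsyllabifiable consonants are /ɹ/, /h/, /ɹ/; each receives one epenthetic vowel.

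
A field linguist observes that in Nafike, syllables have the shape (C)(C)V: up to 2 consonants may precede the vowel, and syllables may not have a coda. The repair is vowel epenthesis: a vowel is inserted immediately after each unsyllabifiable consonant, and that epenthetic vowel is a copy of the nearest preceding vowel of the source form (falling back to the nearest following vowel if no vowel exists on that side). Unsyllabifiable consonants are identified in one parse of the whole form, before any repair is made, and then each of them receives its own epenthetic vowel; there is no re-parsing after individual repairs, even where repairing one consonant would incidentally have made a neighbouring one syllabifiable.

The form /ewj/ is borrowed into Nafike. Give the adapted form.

eweje

Under (C)(C)V, the unsyllabifiable consonants are /w/, /j/ (no codas are permitted; onsets may contain at most 2 consonants).
Each unlicensed consonant becomes the onset of a new syllable: /w/ → /we/, /j/ → /je/.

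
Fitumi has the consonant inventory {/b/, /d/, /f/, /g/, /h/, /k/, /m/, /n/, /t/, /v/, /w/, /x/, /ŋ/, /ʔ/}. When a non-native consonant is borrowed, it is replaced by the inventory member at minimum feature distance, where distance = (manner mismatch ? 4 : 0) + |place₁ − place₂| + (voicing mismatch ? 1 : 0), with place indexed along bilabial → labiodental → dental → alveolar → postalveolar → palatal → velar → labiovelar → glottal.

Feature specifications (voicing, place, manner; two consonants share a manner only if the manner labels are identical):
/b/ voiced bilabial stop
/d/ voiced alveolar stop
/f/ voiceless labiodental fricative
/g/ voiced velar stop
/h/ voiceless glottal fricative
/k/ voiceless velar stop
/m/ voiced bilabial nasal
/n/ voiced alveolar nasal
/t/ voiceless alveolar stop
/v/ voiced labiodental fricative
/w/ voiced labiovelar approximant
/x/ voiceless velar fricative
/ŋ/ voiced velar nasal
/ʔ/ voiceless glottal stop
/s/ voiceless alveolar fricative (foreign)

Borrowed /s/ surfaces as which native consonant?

/f/ is closest: same manner (fricative), place distance 2 (alveolar→labiodental), same voicing; total 2. Next closest is /v/ at distance 3.

f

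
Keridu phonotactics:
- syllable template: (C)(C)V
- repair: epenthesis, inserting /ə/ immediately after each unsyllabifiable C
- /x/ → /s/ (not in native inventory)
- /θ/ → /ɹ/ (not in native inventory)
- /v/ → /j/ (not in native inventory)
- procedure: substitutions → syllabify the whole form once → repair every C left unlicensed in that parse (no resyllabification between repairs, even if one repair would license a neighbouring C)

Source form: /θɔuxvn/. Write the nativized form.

Substitution: /θ/ → /ɹ/, /x/ → /s/, /v/ → /j/, giving /ɹɔusjn/.
Under (C)(C)V, the unsyllabifiable consonants are /s/, /j/, /n/ (no codas are permitted; onsets may contain at most 2 consonants).
Inserting the epenthetic vowel yields /s/ → /sə/, /j/ → /jə/, /n/ → /nə/.

ɹɔusəjənə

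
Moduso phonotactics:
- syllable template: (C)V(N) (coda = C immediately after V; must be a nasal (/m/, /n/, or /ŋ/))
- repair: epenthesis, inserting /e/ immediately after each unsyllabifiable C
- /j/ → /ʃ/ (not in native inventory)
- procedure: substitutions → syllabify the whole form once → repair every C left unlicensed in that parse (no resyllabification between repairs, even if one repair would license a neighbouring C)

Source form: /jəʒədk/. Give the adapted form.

ʃəʒədeke

Substitution: /j/ → /ʃ/, giving /ʃəʒədk/.
Syllabifying with onset maximization leaves /d/, /k/ stranded (only a nasal (/m/, /n/, or /ŋ/) is licensed in coda position; onsets are limited to one consonant).
Inserting the epenthetic vowel yields /d/ → /de/, /k/ → /ke/.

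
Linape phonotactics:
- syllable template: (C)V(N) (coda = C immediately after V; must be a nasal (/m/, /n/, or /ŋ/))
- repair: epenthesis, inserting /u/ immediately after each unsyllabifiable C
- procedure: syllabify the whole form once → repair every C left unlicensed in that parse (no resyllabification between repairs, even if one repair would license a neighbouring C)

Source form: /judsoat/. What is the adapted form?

The consonants /d/, /t/ cannot be parsed into a legal (C)V(N) syllable (only a nasal (/m/, /n/, or /ŋ/) is licensed in coda position; onsets are limited to one consonant).
Each unlicensed consonant becomes the onset of a new syllable: /d/ → /du/, /t/ → /tu/.

judusoatu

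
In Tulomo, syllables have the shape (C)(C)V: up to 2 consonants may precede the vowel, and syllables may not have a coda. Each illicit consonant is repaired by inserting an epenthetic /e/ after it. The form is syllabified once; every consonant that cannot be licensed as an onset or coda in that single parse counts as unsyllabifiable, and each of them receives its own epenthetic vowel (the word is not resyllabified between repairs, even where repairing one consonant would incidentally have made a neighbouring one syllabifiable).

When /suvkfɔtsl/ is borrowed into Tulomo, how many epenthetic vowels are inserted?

4

The unsyllabifiable consonants are /v/, /t/, /s/, /l/; each receives one epenthetic vowel.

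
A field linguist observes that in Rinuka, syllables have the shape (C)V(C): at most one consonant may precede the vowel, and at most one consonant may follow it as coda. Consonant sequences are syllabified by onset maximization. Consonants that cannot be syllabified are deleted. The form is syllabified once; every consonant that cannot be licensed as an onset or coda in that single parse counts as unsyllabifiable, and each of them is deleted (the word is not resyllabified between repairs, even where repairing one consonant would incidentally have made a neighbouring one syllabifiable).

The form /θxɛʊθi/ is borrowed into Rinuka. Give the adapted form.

Syllabifying with onset maximization leaves /θ/ stranded (at most one coda consonant is licensed; onsets are limited to one consonant).
Deletion applies to /θ/.

xɛʊθi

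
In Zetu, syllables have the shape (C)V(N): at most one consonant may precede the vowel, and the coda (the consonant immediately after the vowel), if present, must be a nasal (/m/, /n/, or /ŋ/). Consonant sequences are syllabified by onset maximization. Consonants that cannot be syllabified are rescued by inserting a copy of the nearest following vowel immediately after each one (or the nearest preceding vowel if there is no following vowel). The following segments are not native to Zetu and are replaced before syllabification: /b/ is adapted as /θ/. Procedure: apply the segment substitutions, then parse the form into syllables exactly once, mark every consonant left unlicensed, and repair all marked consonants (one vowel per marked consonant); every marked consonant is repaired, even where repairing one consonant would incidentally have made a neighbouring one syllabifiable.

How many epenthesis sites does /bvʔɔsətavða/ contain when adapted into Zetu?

3

After substitution the input is /θvʔɔsətavða/.
The unsyllabifiable consonants are /θ/, /v/, /v/; each receives one epenthetic vowel.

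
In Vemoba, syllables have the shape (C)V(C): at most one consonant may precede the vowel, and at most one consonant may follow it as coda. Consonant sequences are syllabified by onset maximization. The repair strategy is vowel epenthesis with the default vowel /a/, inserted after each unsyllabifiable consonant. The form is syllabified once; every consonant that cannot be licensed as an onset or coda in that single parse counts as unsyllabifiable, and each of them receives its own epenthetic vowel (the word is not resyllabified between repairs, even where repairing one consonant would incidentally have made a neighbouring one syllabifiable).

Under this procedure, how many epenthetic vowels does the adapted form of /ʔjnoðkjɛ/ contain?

The unsyllabifiable consonants are /ʔ/, /j/, /k/; each receives one epenthetic vowel.

3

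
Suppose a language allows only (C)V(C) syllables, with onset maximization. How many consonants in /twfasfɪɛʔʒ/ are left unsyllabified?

The consonants /t/, /w/, /ʒ/ cannot be parsed into a legal (C)V(C) syllable (at most one coda consonant is licensed; onsets are limited to one consonant).

3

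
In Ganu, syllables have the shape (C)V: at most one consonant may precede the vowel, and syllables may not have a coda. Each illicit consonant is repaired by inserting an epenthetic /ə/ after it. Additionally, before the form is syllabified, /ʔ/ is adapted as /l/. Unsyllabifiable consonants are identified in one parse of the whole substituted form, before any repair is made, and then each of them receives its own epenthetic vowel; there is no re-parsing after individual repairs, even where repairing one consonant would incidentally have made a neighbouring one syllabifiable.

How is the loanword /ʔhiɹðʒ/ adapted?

ləhiɹəðəʒə

Substitution: /ʔ/ → /l/, giving /lhiɹðʒ/.
The consonants /l/, /ɹ/, /ð/, /ʒ/ cannot be parsed into a legal (C)V syllable (no codas are permitted; onsets are limited to one consonant).
Inserting the epenthetic vowel yields /l/ → /lə/, /ɹ/ → /ɹə/, /ð/ → /ðə/, /ʒ/ → /ʒə/.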